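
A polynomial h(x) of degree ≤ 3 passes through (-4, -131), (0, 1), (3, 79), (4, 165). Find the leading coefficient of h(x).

Write h(x) = ax^3 + bx^2 + cx + d. Substituting each data point gives a linear system:
  -64a + 16b - 4c + d = -131
  d = 1
  27a + 9b + 3c + d = 79
  64a + 16b + 4c + d = 165
Solving the system yields a = 2, b = 1, c = 5, d = 1.
So h(x) = 2x^3 + x^2 + 5x + 1.
The leading coefficient is 2.

2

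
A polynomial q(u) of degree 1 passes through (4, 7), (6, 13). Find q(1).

Using the Lagrange interpolation formula with nodes 4, 6:
  L_0(u) = (u - 6) / -2
  L_1(u) = (u - 4) / 2
Then q(u) = 7·L_0(u) + 13·L_1(u).
Expanding and collecting terms gives q(u) = 3u - 5.
Evaluating at u = 1: q(1) = -2.

-2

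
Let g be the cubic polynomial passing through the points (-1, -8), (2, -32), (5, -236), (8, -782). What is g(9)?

Using the Lagrange interpolation formula with nodes -1, 2, 5, 8:
  L_0(n) = (n - 2)(n - 5)(n - 8) / -162
  L_1(n) = (n + 1)(n - 5)(n - 8) / 54
  L_2(n) = (n + 1)(n - 2)(n - 8) / -54
  L_3(n) = (n + 1)(n - 2)(n - 5) / 162
Then g(n) = -8·L_0(n) - 32·L_1(n) - 236·L_2(n) - 782·L_3(n).
Expanding and collecting terms gives g(n) = -n^3 - 4n^2 - n - 6.
Evaluating at n = 9: g(9) = -1068.

-1068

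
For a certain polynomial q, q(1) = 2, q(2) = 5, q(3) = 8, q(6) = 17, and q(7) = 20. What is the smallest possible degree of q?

Divided differences on the nodes 1, 2, 3, 6, 7:
  order 0: 2  5  8  17  20
  order 1: 3  3  3  3
  order 2: 0  0  0
  order 3: 0  0
  order 4: 0
The order-1 divided differences are all 3 (nonzero) and every higher order vanishes, so the data lies on a polynomial of degree exactly 1.

1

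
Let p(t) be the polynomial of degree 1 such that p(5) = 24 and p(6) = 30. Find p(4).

Using the Lagrange interpolation formula with nodes 5, 6:
  L_0(t) = (t - 6) / -1
  L_1(t) = (t - 5) / 1
Then p(t) = 24·L_0(t) + 30·L_1(t).
Expanding and collecting terms gives p(t) = 6t - 6.
Evaluating at t = 4: p(4) = 18.

18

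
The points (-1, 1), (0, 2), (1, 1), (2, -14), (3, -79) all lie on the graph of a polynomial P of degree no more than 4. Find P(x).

P(x) = -x^4 + 2

Write P(x) = ax^4 + bx^3 + cx^2 + dx + e. Substituting each data point gives a linear system:
  a - b + c - d + e = 1
  e = 2
  a + b + c + d + e = 1
  16a + 8b + 4c + 2d + e = -14
  81a + 27b + 9c + 3d + e = -79
Solving the system yields a = -1, b = 0, c = 0, d = 0, e = 2.
So P(x) = -x^4 + 2.
Check: P(-1) = 1. ✓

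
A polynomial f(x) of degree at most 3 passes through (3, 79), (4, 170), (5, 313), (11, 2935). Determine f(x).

Using the Lagrange interpolation formula with nodes 3, 4, 5, 11:
  L_0(x) = (x - 4)(x - 5)(x - 11) / -16
  L_1(x) = (x - 3)(x - 5)(x - 11) / 7
  L_2(x) = (x - 3)(x - 4)(x - 11) / -12
  L_3(x) = (x - 3)(x - 4)(x - 5) / 336
Then f(x) = 79·L_0(x) + 170·L_1(x) + 313·L_2(x) + 2935·L_3(x).
Expanding and collecting terms gives f(x) = 2x³ + 2x² + 3x - 2.
Check: f(5) = 313. ✓

f(x) = 2x^3 + 2x^2 + 3x - 2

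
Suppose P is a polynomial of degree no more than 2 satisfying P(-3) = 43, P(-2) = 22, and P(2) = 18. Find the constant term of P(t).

Write P(t) = at^2 + bt + c. Substituting each data point gives a linear system:
  9a - 3b + c = 43
  4a - 2b + c = 22
  4a + 2b + c = 18
Solving the system yields a = 4, b = -1, c = 4.
So P(t) = 4t^2 - t + 4.
The constant term is 4.

4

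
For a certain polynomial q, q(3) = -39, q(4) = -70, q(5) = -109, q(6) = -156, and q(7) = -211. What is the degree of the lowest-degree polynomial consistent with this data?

Forward differences of the values at x = 3, 4, 5, 6, 7:
  q  : -39  -70  -109  -156  -211
  Δ  : -31  -39  -47  -55
  Δ^2: -8  -8  -8
  Δ^3: 0  0
  Δ^4: 0
The second differences are constant (-8) and nonzero, while all higher differences vanish, so the minimal degree is 2.

2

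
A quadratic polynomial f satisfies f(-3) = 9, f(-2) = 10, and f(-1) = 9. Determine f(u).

Write f(u) = au^2 + bu + c. Substituting each data point gives a linear system:
  9a - 3b + c = 9
  4a - 2b + c = 10
  a - b + c = 9
Solving the system yields a = -1, b = -4, c = 6.
So f(u) = -u² - 4u + 6.
Check: f(-2) = 10. ✓

f(u) = -u^2 - 4u + 6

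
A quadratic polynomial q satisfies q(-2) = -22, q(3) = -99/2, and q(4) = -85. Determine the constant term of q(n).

-3

Write q(n) = an^2 + bn + c. Substituting each data point gives a linear system:
  4a - 2b + c = -22
  9a + 3b + c = -99/2
  16a + 4b + c = -85
Solving the system yields a = -5, b = -1/2, c = -3.
So q(n) = -5n^2 - (1/2)n - 3.
The constant term is -3.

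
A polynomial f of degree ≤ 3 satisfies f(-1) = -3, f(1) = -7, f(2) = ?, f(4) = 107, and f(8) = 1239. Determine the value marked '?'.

-3

The 4 known points determine the degree-3 polynomial uniquely.
Write f(t) = at^3 + bt^2 + ct + d. Substituting each data point gives a linear system:
  -a + b - c + d = -3
  a + b + c + d = -7
  64a + 16b + 4c + d = 107
  512a + 64b + 8c + d = 1239
Solving the system yields a = 3, b = -4, c = -5, d = -1.
So f(t) = 3t³ - 4t² - 5t - 1.
Then f(2) = -3.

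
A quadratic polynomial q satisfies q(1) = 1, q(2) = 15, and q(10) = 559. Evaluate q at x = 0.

Write q(x) = ax^2 + bx + c. Substituting each data point gives a linear system:
  a + b + c = 1
  4a + 2b + c = 15
  100a + 10b + c = 559
Solving the system yields a = 6, b = -4, c = -1.
So q(x) = 6x^2 - 4x - 1.
Then q(0) = -1.

-1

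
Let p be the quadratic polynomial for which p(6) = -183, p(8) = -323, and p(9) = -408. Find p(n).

p(n) = -5n^2 - 3

Using the Lagrange interpolation formula with nodes 6, 8, 9:
  L_0(n) = (n - 8)(n - 9) / 6
  L_1(n) = (n - 6)(n - 9) / -2
  L_2(n) = (n - 6)(n - 8) / 3
Then p(n) = -183·L_0(n) - 323·L_1(n) - 408·L_2(n).
Expanding and collecting terms gives p(n) = -5n^2 - 3.
Check: p(9) = -408. ✓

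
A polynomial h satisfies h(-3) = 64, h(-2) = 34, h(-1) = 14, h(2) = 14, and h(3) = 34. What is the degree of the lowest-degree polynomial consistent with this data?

2

Divided differences on the nodes -3, -2, -1, 2, 3:
  order 0: 64  34  14  14  34
  order 1: -30  -20  0  20
  order 2: 5  5  5
  order 3: 0  0
  order 4: 0
The order-2 divided differences are all 5 (nonzero) and every higher order vanishes, so the data lies on a polynomial of degree exactly 2.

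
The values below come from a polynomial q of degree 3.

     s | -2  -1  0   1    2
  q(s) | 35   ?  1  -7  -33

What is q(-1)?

On equispaced nodes a degree-3 polynomial has vanishing fourth forward difference, so
  q(-2) - 4·q(-1) + 6·q(0) - 4·q(1) + q(2) = 0.
Substituting the known values and solving for q(-1):
  -4·q(-1) = -36
  q(-1) = 9.

9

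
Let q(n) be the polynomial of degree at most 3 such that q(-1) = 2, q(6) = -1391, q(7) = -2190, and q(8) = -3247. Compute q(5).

Using the Lagrange interpolation formula with nodes -1, 6, 7, 8:
  L_0(n) = (n - 6)(n - 7)(n - 8) / -504
  L_1(n) = (n + 1)(n - 7)(n - 8) / 14
  L_2(n) = (n + 1)(n - 6)(n - 8) / -8
  L_3(n) = (n + 1)(n - 6)(n - 7) / 18
Then q(n) = 2·L_0(n) - 1391·L_1(n) - 2190·L_2(n) - 3247·L_3(n).
Expanding and collecting terms gives q(n) = -6n³ - 3n² + 2n + 1.
Evaluating at n = 5: q(5) = -814.

-814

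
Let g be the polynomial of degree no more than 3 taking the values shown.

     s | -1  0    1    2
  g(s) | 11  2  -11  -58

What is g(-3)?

Using the Lagrange interpolation formula with nodes -1, 0, 1, 2:
  L_0(s) = s(s - 1)(s - 2) / -6
  L_1(s) = (s + 1)(s - 1)(s - 2) / 2
  L_2(s) = (s + 1)s(s - 2) / -2
  L_3(s) = (s + 1)s(s - 1) / 6
Then g(s) = 11·L_0(s) + 2·L_1(s) - 11·L_2(s) - 58·L_3(s).
Expanding and collecting terms gives g(s) = -5s^3 - 2s^2 - 6s + 2.
Evaluating at s = -3: g(-3) = 137.

137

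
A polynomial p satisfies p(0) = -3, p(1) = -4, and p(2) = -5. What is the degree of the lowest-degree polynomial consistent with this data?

1

Forward differences of the values at u = 0, 1, 2:
  p  : -3  -4  -5
  Δ  : -1  -1
  Δ^2: 0
The first differences are constant (-1) and nonzero, while all higher differences vanish, so the minimal degree is 1.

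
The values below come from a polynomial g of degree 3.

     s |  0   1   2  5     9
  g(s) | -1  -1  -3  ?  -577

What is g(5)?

-81

The 4 known points determine the degree-3 polynomial uniquely.
Write g(s) = as^3 + bs^2 + cs + d. Substituting each data point gives a linear system:
  d = -1
  a + b + c + d = -1
  8a + 4b + 2c + d = -3
  729a + 81b + 9c + d = -577
Solving the system yields a = -1, b = 2, c = -1, d = -1.
So g(s) = -s^3 + 2s^2 - s - 1.
Then g(5) = -81.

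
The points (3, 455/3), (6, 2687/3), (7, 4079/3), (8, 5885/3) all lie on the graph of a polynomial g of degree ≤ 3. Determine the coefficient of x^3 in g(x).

3

Write g(x) = ax^3 + bx^2 + cx + d. Substituting each data point gives a linear system:
  27a + 9b + 3c + d = 455/3
  216a + 36b + 6c + d = 2687/3
  343a + 49b + 7c + d = 4079/3
  512a + 64b + 8c + d = 5885/3
Solving the system yields a = 3, b = 6, c = 5, d = 5/3.
So g(x) = 3x^3 + 6x^2 + 5x + 5/3.
The leading coefficient is 3.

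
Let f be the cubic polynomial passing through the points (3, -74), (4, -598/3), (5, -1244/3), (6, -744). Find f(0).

2

Forward differences of the values at u = 3, 4, 5, 6:
  f  : -74  -598/3  -1244/3  -744
  Δ  : -376/3  -646/3  -988/3
  Δ^2: -90  -114
  Δ^3: -24
The third differences are constant, confirming degree 3.
Interpolating (Newton forward form) and evaluating at u = 0 gives f(0) = 2.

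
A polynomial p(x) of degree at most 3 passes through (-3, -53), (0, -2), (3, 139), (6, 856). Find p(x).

Write p(x) = ax^3 + bx^2 + cx + d. Substituting each data point gives a linear system:
  -27a + 9b - 3c + d = -53
  d = -2
  27a + 9b + 3c + d = 139
  216a + 36b + 6c + d = 856
Solving the system yields a = 3, b = 5, c = 5, d = -2.
So p(x) = 3x^3 + 5x^2 + 5x - 2.
Check: p(3) = 139. ✓

p(x) = 3x^3 + 5x^2 + 5x - 2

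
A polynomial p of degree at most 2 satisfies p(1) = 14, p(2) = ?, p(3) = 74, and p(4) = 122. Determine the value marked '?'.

On equispaced nodes a degree-2 polynomial has vanishing third forward difference, so
  - p(1) + 3·p(2) - 3·p(3) + p(4) = 0.
Substituting the known values and solving for p(2):
  3·p(2) = 114
  p(2) = 38.

38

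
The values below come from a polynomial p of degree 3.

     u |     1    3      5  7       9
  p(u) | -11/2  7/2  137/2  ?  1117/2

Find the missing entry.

475/2

On equispaced nodes a degree-3 polynomial has vanishing fourth forward difference, so
  p(1) - 4·p(3) + 6·p(5) - 4·p(7) + p(9) = 0.
Substituting the known values and solving for p(7):
  -4·p(7) = -950
  p(7) = 475/2.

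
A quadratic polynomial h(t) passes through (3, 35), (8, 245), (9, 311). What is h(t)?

Write h(t) = at^2 + bt + c. Substituting each data point gives a linear system:
  9a + 3b + c = 35
  64a + 8b + c = 245
  81a + 9b + c = 311
Solving the system yields a = 4, b = -2, c = 5.
So h(t) = 4t² - 2t + 5.
Check: h(8) = 245. ✓

h(t) = 4t^2 - 2t + 5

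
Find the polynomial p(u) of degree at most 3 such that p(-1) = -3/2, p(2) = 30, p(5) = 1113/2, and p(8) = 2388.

p(u) = 5u^3 - (5/2)u^2 - 2u + 4

Write p(u) = au^3 + bu^2 + cu + d. Substituting each data point gives a linear system:
  -a + b - c + d = -3/2
  8a + 4b + 2c + d = 30
  125a + 25b + 5c + d = 1113/2
  512a + 64b + 8c + d = 2388
Solving the system yields a = 5, b = -5/2, c = -2, d = 4.
So p(u) = 5u^3 - (5/2)u^2 - 2u + 4.
Check: p(-1) = -3/2. ✓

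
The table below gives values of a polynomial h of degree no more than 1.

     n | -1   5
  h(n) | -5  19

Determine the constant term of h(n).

Write h(n) = an + b. Substituting each data point gives a linear system:
  -a + b = -5
  5a + b = 19
Solving the system yields a = 4, b = -1.
So h(n) = 4n - 1.
The constant term is -1.

-1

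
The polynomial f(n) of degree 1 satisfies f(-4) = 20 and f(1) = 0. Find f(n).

Write f(n) = an + b. Substituting each data point gives a linear system:
  -4a + b = 20
  a + b = 0
Solving the system yields a = -4, b = 4.
So f(n) = -4n + 4.
Check: f(1) = 0. ✓

f(n) = -4n + 4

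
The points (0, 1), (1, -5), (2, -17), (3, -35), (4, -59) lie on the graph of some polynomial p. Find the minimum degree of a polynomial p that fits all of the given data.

Forward differences of the values at n = 0, 1, 2, 3, 4:
  p  : 1  -5  -17  -35  -59
  Δ  : -6  -12  -18  -24
  Δ^2: -6  -6  -6
  Δ^3: 0  0
  Δ^4: 0
The second differences are constant (-6) and nonzero, while all higher differences vanish, so the minimal degree is 2.

2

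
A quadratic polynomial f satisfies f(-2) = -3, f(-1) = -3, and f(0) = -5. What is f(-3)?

Forward differences of the values at t = -2, -1, 0:
  f  : -3  -3  -5
  Δ  : 0  -2
  Δ^2: -2
The second differences are constant, confirming degree 2.
Interpolating (Newton forward form) and evaluating at t = -3 gives f(-3) = -5.

-5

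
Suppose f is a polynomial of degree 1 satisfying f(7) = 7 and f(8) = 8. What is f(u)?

Write f(u) = au + b. Substituting each data point gives a linear system:
  7a + b = 7
  8a + b = 8
Solving the system yields a = 1, b = 0.
So f(u) = u.
Check: f(8) = 8. ✓

f(u) = u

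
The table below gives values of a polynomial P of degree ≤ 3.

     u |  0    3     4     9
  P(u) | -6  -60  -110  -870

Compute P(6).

Write P(u) = au^3 + bu^2 + cu + d. Substituting each data point gives a linear system:
  d = -6
  27a + 9b + 3c + d = -60
  64a + 16b + 4c + d = -110
  729a + 81b + 9c + d = -870
Solving the system yields a = -1, b = -1, c = -6, d = -6.
So P(u) = -u^3 - u^2 - 6u - 6.
Then P(6) = -294.

-294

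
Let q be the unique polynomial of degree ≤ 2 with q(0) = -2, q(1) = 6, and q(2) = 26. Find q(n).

q(n) = 6n^2 + 2n - 2

Write q(n) = an^2 + bn + c. Substituting each data point gives a linear system:
  c = -2
  a + b + c = 6
  4a + 2b + c = 26
Solving the system yields a = 6, b = 2, c = -2.
So q(n) = 6n² + 2n - 2.
Check: q(1) = 6. ✓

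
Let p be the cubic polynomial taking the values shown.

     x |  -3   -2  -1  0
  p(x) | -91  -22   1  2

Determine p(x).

Write p(x) = ax^3 + bx^2 + cx + d. Substituting each data point gives a linear system:
  -27a + 9b - 3c + d = -91
  -8a + 4b - 2c + d = -22
  -a + b - c + d = 1
  d = 2
Solving the system yields a = 4, b = 1, c = -2, d = 2.
So p(x) = 4x^3 + x^2 - 2x + 2.
Check: p(0) = 2. ✓

p(x) = 4x^3 + x^2 - 2x + 2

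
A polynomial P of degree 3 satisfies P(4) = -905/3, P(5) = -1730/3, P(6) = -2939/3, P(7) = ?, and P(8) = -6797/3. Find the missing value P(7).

The 4 known points determine the degree-3 polynomial uniquely.
Write P(n) = an^3 + bn^2 + cn + d. Substituting each data point gives a linear system:
  64a + 16b + 4c + d = -905/3
  125a + 25b + 5c + d = -1730/3
  216a + 36b + 6c + d = -2939/3
  512a + 64b + 8c + d = -6797/3
Solving the system yields a = -4, b = -4, c = 5, d = -5/3.
So P(n) = -4n^3 - 4n^2 + 5n - 5/3.
Then P(7) = -4604/3.

-4604/3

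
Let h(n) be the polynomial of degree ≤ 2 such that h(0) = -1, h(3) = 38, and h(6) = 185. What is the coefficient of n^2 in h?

Write h(n) = an^2 + bn + c. Substituting each data point gives a linear system:
  c = -1
  9a + 3b + c = 38
  36a + 6b + c = 185
Solving the system yields a = 6, b = -5, c = -1.
So h(n) = 6n^2 - 5n - 1.
The leading coefficient is 6.

6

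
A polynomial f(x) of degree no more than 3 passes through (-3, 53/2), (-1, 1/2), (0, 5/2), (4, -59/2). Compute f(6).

Write f(x) = ax^3 + bx^2 + cx + d. Substituting each data point gives a linear system:
  -27a + 9b - 3c + d = 53/2
  -a + b - c + d = 1/2
  d = 5/2
  64a + 16b + 4c + d = -59/2
Solving the system yields a = -1, b = 1, c = 4, d = 5/2.
So f(x) = -x^3 + x^2 + 4x + 5/2.
Then f(6) = -307/2.

-307/2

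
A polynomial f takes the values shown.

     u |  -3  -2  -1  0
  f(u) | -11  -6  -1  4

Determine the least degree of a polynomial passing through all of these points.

1

Forward differences of the values at u = -3, -2, -1, 0:
  f  : -11  -6  -1  4
  Δ  : 5  5  5
  Δ^2: 0  0
  Δ^3: 0
The first differences are constant (5) and nonzero, while all higher differences vanish, so the minimal degree is 1.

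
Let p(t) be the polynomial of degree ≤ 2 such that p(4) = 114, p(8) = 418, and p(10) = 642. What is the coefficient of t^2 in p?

Write p(t) = at^2 + bt + c. Substituting each data point gives a linear system:
  16a + 4b + c = 114
  64a + 8b + c = 418
  100a + 10b + c = 642
Solving the system yields a = 6, b = 4, c = 2.
So p(t) = 6t^2 + 4t + 2.
The leading coefficient is 6.

6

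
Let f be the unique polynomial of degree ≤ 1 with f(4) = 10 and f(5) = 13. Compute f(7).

19

Write f(u) = au + b. Substituting each data point gives a linear system:
  4a + b = 10
  5a + b = 13
Solving the system yields a = 3, b = -2.
So f(u) = 3u - 2.
Then f(7) = 19.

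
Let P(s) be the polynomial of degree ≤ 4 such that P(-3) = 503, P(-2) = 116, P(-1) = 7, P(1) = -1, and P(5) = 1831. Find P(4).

692

Write P(s) = as^4 + bs^3 + cs^2 + ds + e. Substituting each data point gives a linear system:
  81a - 27b + 9c - 3d + e = 503
  16a - 8b + 4c - 2d + e = 116
  a - b + c - d + e = 7
  a + b + c + d + e = -1
  625a + 125b + 25c + 5d + e = 1831
Solving the system yields a = 4, b = -6, c = 3, d = 2, e = -4.
So P(s) = 4s⁴ - 6s³ + 3s² + 2s - 4.
Then P(4) = 692.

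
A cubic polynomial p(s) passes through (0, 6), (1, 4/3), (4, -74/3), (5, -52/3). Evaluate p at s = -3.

-76

Using the Lagrange interpolation formula with nodes 0, 1, 4, 5:
  L_0(s) = (s - 1)(s - 4)(s - 5) / -20
  L_1(s) = s(s - 4)(s - 5) / 12
  L_2(s) = s(s - 1)(s - 5) / -12
  L_3(s) = s(s - 1)(s - 4) / 20
Then p(s) = 6·L_0(s) + 4/3·L_1(s) - 74/3·L_2(s) - 52/3·L_3(s).
Expanding and collecting terms gives p(s) = s^3 - 6s^2 + (1/3)s + 6.
Evaluating at s = -3: p(-3) = -76.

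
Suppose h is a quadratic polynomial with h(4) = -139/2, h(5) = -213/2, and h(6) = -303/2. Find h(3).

-81/2

Forward differences of the values at t = 4, 5, 6:
  h  : -139/2  -213/2  -303/2
  Δ  : -37  -45
  Δ^2: -8
The second differences are constant, confirming degree 2.
Interpolating (Newton forward form) and evaluating at t = 3 gives h(3) = -81/2.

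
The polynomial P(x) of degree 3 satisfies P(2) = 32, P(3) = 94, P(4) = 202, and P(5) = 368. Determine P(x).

P(x) = 2x^3 + 5x^2 - x - 2

Write P(x) = ax^3 + bx^2 + cx + d. Substituting each data point gives a linear system:
  8a + 4b + 2c + d = 32
  27a + 9b + 3c + d = 94
  64a + 16b + 4c + d = 202
  125a + 25b + 5c + d = 368
Solving the system yields a = 2, b = 5, c = -1, d = -2.
So P(x) = 2x^3 + 5x^2 - x - 2.
Check: P(5) = 368. ✓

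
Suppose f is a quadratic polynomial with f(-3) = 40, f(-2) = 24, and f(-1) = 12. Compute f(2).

0

Forward differences of the values at t = -3, -2, -1:
  f  : 40  24  12
  Δ  : -16  -12
  Δ^2: 4
The second differences are constant, confirming degree 2.
Interpolating (Newton forward form) and evaluating at t = 2 gives f(2) = 0.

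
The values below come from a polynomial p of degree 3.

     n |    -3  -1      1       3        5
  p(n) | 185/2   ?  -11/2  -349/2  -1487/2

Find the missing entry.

On equispaced nodes a degree-3 polynomial has vanishing fourth forward difference, so
  p(-3) - 4·p(-1) + 6·p(1) - 4·p(3) + p(5) = 0.
Substituting the known values and solving for p(-1):
  -4·p(-1) = -14
  p(-1) = 7/2.

7/2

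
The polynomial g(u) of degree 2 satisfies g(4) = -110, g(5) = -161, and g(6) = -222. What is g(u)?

g(u) = -5u^2 - 6u - 6

Using the Lagrange interpolation formula with nodes 4, 5, 6:
  L_0(u) = (u - 5)(u - 6) / 2
  L_1(u) = (u - 4)(u - 6) / -1
  L_2(u) = (u - 4)(u - 5) / 2
Then g(u) = -110·L_0(u) - 161·L_1(u) - 222·L_2(u).
Expanding and collecting terms gives g(u) = -5u^2 - 6u - 6.
Check: g(5) = -161. ✓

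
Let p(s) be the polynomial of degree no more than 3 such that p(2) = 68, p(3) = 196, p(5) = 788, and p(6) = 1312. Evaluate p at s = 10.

5628

Write p(s) = as^3 + bs^2 + cs + d. Substituting each data point gives a linear system:
  8a + 4b + 2c + d = 68
  27a + 9b + 3c + d = 196
  125a + 25b + 5c + d = 788
  216a + 36b + 6c + d = 1312
Solving the system yields a = 5, b = 6, c = 3, d = -2.
So p(s) = 5s^3 + 6s^2 + 3s - 2.
Then p(10) = 5628.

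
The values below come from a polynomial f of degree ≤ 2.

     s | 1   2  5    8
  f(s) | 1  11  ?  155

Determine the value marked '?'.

The 3 known points determine the degree-2 polynomial uniquely.
Write f(s) = as^2 + bs + c. Substituting each data point gives a linear system:
  a + b + c = 1
  4a + 2b + c = 11
  64a + 8b + c = 155
Solving the system yields a = 2, b = 4, c = -5.
So f(s) = 2s^2 + 4s - 5.
Then f(5) = 65.

65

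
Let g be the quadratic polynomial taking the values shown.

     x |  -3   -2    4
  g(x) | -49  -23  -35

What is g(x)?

g(x) = -4x^2 + 6x + 5

Using the Lagrange interpolation formula with nodes -3, -2, 4:
  L_0(x) = (x + 2)(x - 4) / 7
  L_1(x) = (x + 3)(x - 4) / -6
  L_2(x) = (x + 3)(x + 2) / 42
Then g(x) = -49·L_0(x) - 23·L_1(x) - 35·L_2(x).
Expanding and collecting terms gives g(x) = -4x² + 6x + 5.
Check: g(-3) = -49. ✓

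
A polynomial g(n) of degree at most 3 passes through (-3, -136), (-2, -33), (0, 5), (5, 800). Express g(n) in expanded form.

g(n) = 6n^3 + 2n^2 - n + 5

Write g(n) = an^3 + bn^2 + cn + d. Substituting each data point gives a linear system:
  -27a + 9b - 3c + d = -136
  -8a + 4b - 2c + d = -33
  d = 5
  125a + 25b + 5c + d = 800
Solving the system yields a = 6, b = 2, c = -1, d = 5.
So g(n) = 6n³ + 2n² - n + 5.
Check: g(0) = 5. ✓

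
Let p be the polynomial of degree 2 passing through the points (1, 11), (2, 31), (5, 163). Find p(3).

Write p(n) = an^2 + bn + c. Substituting each data point gives a linear system:
  a + b + c = 11
  4a + 2b + c = 31
  25a + 5b + c = 163
Solving the system yields a = 6, b = 2, c = 3.
So p(n) = 6n² + 2n + 3.
Then p(3) = 63.

63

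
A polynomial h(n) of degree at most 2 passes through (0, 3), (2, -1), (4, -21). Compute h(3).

-9

Using the Lagrange interpolation formula with nodes 0, 2, 4:
  L_0(n) = (n - 2)(n - 4) / 8
  L_1(n) = n(n - 4) / -4
  L_2(n) = n(n - 2) / 8
Then h(n) = 3·L_0(n) - 1·L_1(n) - 21·L_2(n).
Expanding and collecting terms gives h(n) = -2n² + 2n + 3.
Evaluating at n = 3: h(3) = -9.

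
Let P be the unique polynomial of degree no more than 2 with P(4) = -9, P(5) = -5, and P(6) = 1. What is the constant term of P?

Write P(x) = ax^2 + bx + c. Substituting each data point gives a linear system:
  16a + 4b + c = -9
  25a + 5b + c = -5
  36a + 6b + c = 1
Solving the system yields a = 1, b = -5, c = -5.
So P(x) = x^2 - 5x - 5.
The constant term is -5.

-5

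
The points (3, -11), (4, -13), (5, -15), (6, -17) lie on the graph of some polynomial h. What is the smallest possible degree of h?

Forward differences of the values at u = 3, 4, 5, 6:
  h  : -11  -13  -15  -17
  Δ  : -2  -2  -2
  Δ^2: 0  0
  Δ^3: 0
The first differences are constant (-2) and nonzero, while all higher differences vanish, so the minimal degree is 1.

1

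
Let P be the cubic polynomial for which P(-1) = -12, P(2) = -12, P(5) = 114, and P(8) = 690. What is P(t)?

P(t) = 2t^3 - 5t^2 - t - 6

Write P(t) = at^3 + bt^2 + ct + d. Substituting each data point gives a linear system:
  -a + b - c + d = -12
  8a + 4b + 2c + d = -12
  125a + 25b + 5c + d = 114
  512a + 64b + 8c + d = 690
Solving the system yields a = 2, b = -5, c = -1, d = -6.
So P(t) = 2t^3 - 5t^2 - t - 6.
Check: P(5) = 114. ✓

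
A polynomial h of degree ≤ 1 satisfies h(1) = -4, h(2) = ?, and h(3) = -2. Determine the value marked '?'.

On equispaced nodes a degree-1 polynomial has vanishing second forward difference, so
  h(1) - 2·h(2) + h(3) = 0.
Substituting the known values and solving for h(2):
  -2·h(2) = 6
  h(2) = -3.

-3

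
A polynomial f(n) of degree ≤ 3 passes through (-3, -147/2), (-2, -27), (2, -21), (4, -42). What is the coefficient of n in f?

-5/2

Write f(n) = an^3 + bn^2 + cn + d. Substituting each data point gives a linear system:
  -27a + 9b - 3c + d = -147/2
  -8a + 4b - 2c + d = -27
  8a + 4b + 2c + d = -21
  64a + 16b + 4c + d = -42
Solving the system yields a = 1, b = -6, c = -5/2, d = 0.
So f(n) = n^3 - 6n^2 - (5/2)n.
The coefficient of n is -5/2.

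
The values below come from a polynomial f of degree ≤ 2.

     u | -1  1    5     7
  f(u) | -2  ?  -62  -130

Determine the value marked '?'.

2

The 3 known points determine the degree-2 polynomial uniquely.
Write f(u) = au^2 + bu + c. Substituting each data point gives a linear system:
  a - b + c = -2
  25a + 5b + c = -62
  49a + 7b + c = -130
Solving the system yields a = -3, b = 2, c = 3.
So f(u) = -3u^2 + 2u + 3.
Then f(1) = 2.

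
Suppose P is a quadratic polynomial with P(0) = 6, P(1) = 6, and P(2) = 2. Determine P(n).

Using the Lagrange interpolation formula with nodes 0, 1, 2:
  L_0(n) = (n - 1)(n - 2) / 2
  L_1(n) = n(n - 2) / -1
  L_2(n) = n(n - 1) / 2
Then P(n) = 6·L_0(n) + 6·L_1(n) + 2·L_2(n).
Expanding and collecting terms gives P(n) = -2n^2 + 2n + 6.
Check: P(0) = 6. ✓

P(n) = -2n^2 + 2n + 6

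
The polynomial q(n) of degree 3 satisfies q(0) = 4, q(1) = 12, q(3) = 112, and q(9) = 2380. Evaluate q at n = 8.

1692

Using the Lagrange interpolation formula with nodes 0, 1, 3, 9:
  L_0(n) = (n - 1)(n - 3)(n - 9) / -27
  L_1(n) = n(n - 3)(n - 9) / 16
  L_2(n) = n(n - 1)(n - 9) / -36
  L_3(n) = n(n - 1)(n - 3) / 432
Then q(n) = 4·L_0(n) + 12·L_1(n) + 112·L_2(n) + 2380·L_3(n).
Expanding and collecting terms gives q(n) = 3n^3 + 2n^2 + 3n + 4.
Evaluating at n = 8: q(8) = 1692.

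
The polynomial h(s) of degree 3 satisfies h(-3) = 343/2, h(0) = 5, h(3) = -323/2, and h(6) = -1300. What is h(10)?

Write h(s) = as^3 + bs^2 + cs + d. Substituting each data point gives a linear system:
  -27a + 9b - 3c + d = 343/2
  d = 5
  27a + 9b + 3c + d = -323/2
  216a + 36b + 6c + d = -1300
Solving the system yields a = -6, b = 0, c = -3/2, d = 5.
So h(s) = -6s³ - (3/2)s + 5.
Then h(10) = -6010.

-6010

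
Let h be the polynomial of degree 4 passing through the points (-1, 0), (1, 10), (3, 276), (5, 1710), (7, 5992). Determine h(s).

Write h(s) = as^4 + bs^3 + cs^2 + ds + e. Substituting each data point gives a linear system:
  a - b + c - d + e = 0
  a + b + c + d + e = 10
  81a + 27b + 9c + 3d + e = 276
  625a + 125b + 25c + 5d + e = 1710
  2401a + 343b + 49c + 7d + e = 5992
Solving the system yields a = 2, b = 3, c = 3, d = 2, e = 0.
So h(s) = 2s^4 + 3s^3 + 3s^2 + 2s.
Check: h(5) = 1710. ✓

h(s) = 2s^4 + 3s^3 + 3s^2 + 2s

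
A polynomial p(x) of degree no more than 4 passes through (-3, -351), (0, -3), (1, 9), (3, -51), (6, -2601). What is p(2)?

Using the Lagrange interpolation formula with nodes -3, 0, 1, 3, 6:
  L_0(x) = x(x - 1)(x - 3)(x - 6) / 648
  L_1(x) = (x + 3)(x - 1)(x - 3)(x - 6) / -54
  L_2(x) = (x + 3)x(x - 3)(x - 6) / 40
  L_3(x) = (x + 3)x(x - 1)(x - 6) / -108
  L_4(x) = (x + 3)x(x - 1)(x - 3) / 810
Then p(x) = -351·L_0(x) - 3·L_1(x) + 9·L_2(x) - 51·L_3(x) - 2601·L_4(x).
Expanding and collecting terms gives p(x) = -3x^4 + 5x^3 + 5x^2 + 5x - 3.
Evaluating at x = 2: p(2) = 19.

19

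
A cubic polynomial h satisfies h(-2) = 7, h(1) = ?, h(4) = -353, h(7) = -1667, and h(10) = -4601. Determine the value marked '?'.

-11

The 4 known points determine the degree-3 polynomial uniquely.
Write h(n) = an^3 + bn^2 + cn + d. Substituting each data point gives a linear system:
  -8a + 4b - 2c + d = 7
  64a + 16b + 4c + d = -353
  343a + 49b + 7c + d = -1667
  1000a + 100b + 10c + d = -4601
Solving the system yields a = -4, b = -6, c = 0, d = -1.
So h(n) = -4n³ - 6n² - 1.
Then h(1) = -11.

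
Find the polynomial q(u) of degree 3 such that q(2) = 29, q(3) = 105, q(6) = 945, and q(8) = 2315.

Using the Lagrange interpolation formula with nodes 2, 3, 6, 8:
  L_0(u) = (u - 3)(u - 6)(u - 8) / -24
  L_1(u) = (u - 2)(u - 6)(u - 8) / 15
  L_2(u) = (u - 2)(u - 3)(u - 8) / -24
  L_3(u) = (u - 2)(u - 3)(u - 6) / 60
Then q(u) = 29·L_0(u) + 105·L_1(u) + 945·L_2(u) + 2315·L_3(u).
Expanding and collecting terms gives q(u) = 5u^3 - 4u^2 + u + 3.
Check: q(3) = 105. ✓

q(u) = 5u^3 - 4u^2 + u + 3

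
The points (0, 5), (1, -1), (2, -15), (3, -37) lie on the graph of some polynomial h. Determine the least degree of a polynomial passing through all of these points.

2

Forward differences of the values at x = 0, 1, 2, 3:
  h  : 5  -1  -15  -37
  Δ  : -6  -14  -22
  Δ^2: -8  -8
  Δ^3: 0
The second differences are constant (-8) and nonzero, while all higher differences vanish, so the minimal degree is 2.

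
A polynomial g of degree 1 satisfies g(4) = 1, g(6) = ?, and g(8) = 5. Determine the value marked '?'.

On equispaced nodes a degree-1 polynomial has vanishing second forward difference, so
  g(4) - 2·g(6) + g(8) = 0.
Substituting the known values and solving for g(6):
  -2·g(6) = -6
  g(6) = 3.

3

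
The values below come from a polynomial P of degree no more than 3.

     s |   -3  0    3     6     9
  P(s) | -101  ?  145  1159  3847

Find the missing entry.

On equispaced nodes a degree-3 polynomial has vanishing fourth forward difference, so
  P(-3) - 4·P(0) + 6·P(3) - 4·P(6) + P(9) = 0.
Substituting the known values and solving for P(0):
  -4·P(0) = 20
  P(0) = -5.

-5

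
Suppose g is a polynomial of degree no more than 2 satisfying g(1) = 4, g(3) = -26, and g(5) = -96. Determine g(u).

g(u) = -5u^2 + 5u + 4

Write g(u) = au^2 + bu + c. Substituting each data point gives a linear system:
  a + b + c = 4
  9a + 3b + c = -26
  25a + 5b + c = -96
Solving the system yields a = -5, b = 5, c = 4.
So g(u) = -5u² + 5u + 4.
Check: g(1) = 4. ✓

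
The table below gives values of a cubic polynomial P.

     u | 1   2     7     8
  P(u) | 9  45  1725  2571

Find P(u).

P(u) = 5u^3 + u + 3

Write P(u) = au^3 + bu^2 + cu + d. Substituting each data point gives a linear system:
  a + b + c + d = 9
  8a + 4b + 2c + d = 45
  343a + 49b + 7c + d = 1725
  512a + 64b + 8c + d = 2571
Solving the system yields a = 5, b = 0, c = 1, d = 3.
So P(u) = 5u^3 + u + 3.
Check: P(1) = 9. ✓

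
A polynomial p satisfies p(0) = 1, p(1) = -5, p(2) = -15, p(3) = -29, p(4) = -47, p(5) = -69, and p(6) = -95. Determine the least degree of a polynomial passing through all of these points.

Forward differences of the values at t = 0, 1, 2, 3, 4, 5, 6:
  p  : 1  -5  -15  -29  -47  -69  -95
  Δ  : -6  -10  -14  -18  -22  -26
  Δ^2: -4  -4  -4  -4  -4
  Δ^3: 0  0  0  0
  Δ^4: 0  0  0
  Δ^5: 0  0
  Δ^6: 0
The second differences are constant (-4) and nonzero, while all higher differences vanish, so the minimal degree is 2.

2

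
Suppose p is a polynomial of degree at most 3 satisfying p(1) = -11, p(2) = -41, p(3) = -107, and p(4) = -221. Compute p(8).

Write p(n) = an^3 + bn^2 + cn + d. Substituting each data point gives a linear system:
  a + b + c + d = -11
  8a + 4b + 2c + d = -41
  27a + 9b + 3c + d = -107
  64a + 16b + 4c + d = -221
Solving the system yields a = -2, b = -6, c = 2, d = -5.
So p(n) = -2n^3 - 6n^2 + 2n - 5.
Then p(8) = -1397.

-1397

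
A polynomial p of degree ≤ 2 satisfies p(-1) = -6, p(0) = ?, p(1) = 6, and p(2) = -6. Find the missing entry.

6

On equispaced nodes a degree-2 polynomial has vanishing third forward difference, so
  - p(-1) + 3·p(0) - 3·p(1) + p(2) = 0.
Substituting the known values and solving for p(0):
  3·p(0) = 18
  p(0) = 6.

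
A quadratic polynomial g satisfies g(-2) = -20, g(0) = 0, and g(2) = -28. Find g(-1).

-4

Using the Lagrange interpolation formula with nodes -2, 0, 2:
  L_0(u) = u(u - 2) / 8
  L_1(u) = (u + 2)(u - 2) / -4
  L_2(u) = (u + 2)u / 8
Then g(u) = -20·L_0(u) + 0·L_1(u) - 28·L_2(u).
Expanding and collecting terms gives g(u) = -6u^2 - 2u.
Evaluating at u = -1: g(-1) = -4.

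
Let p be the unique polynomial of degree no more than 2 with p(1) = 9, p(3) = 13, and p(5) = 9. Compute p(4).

Forward differences of the values at s = 1, 3, 5:
  p  : 9  13  9
  Δ  : 4  -4
  Δ^2: -8
The second differences are constant, confirming degree 2.
Interpolating (Newton forward form) and evaluating at s = 4 gives p(4) = 12.

12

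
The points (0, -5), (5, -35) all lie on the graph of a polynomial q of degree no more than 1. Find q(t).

q(t) = -6t - 5

Write q(t) = at + b. Substituting each data point gives a linear system:
  b = -5
  5a + b = -35
Solving the system yields a = -6, b = -5.
So q(t) = -6t - 5.
Check: q(0) = -5. ✓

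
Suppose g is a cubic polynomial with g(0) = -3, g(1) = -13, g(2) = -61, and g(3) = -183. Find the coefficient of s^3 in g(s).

Write g(s) = as^3 + bs^2 + cs + d. Substituting each data point gives a linear system:
  d = -3
  a + b + c + d = -13
  8a + 4b + 2c + d = -61
  27a + 9b + 3c + d = -183
Solving the system yields a = -6, b = -1, c = -3, d = -3.
So g(s) = -6s³ - s² - 3s - 3.
The leading coefficient is -6.

-6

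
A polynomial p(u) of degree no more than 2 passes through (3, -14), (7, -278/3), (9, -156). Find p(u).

p(u) = -2u^2 + (1/3)u + 3

Using the Lagrange interpolation formula with nodes 3, 7, 9:
  L_0(u) = (u - 7)(u - 9) / 24
  L_1(u) = (u - 3)(u - 9) / -8
  L_2(u) = (u - 3)(u - 7) / 12
Then p(u) = -14·L_0(u) - 278/3·L_1(u) - 156·L_2(u).
Expanding and collecting terms gives p(u) = -2u² + (1/3)u + 3.
Check: p(7) = -278/3. ✓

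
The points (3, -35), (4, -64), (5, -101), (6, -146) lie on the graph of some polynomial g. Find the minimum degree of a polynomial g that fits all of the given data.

2

Forward differences of the values at s = 3, 4, 5, 6:
  g  : -35  -64  -101  -146
  Δ  : -29  -37  -45
  Δ^2: -8  -8
  Δ^3: 0
The second differences are constant (-8) and nonzero, while all higher differences vanish, so the minimal degree is 2.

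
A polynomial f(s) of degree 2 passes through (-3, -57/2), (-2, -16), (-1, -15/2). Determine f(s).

Write f(s) = as^2 + bs + c. Substituting each data point gives a linear system:
  9a - 3b + c = -57/2
  4a - 2b + c = -16
  a - b + c = -15/2
Solving the system yields a = -2, b = 5/2, c = -3.
So f(s) = -2s² + (5/2)s - 3.
Check: f(-2) = -16. ✓

f(s) = -2s^2 + (5/2)s - 3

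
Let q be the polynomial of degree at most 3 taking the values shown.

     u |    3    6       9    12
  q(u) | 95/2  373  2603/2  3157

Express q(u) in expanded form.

q(u) = 2u^3 - (5/2)u^2 + 5u + 1

Using the Lagrange interpolation formula with nodes 3, 6, 9, 12:
  L_0(u) = (u - 6)(u - 9)(u - 12) / -162
  L_1(u) = (u - 3)(u - 9)(u - 12) / 54
  L_2(u) = (u - 3)(u - 6)(u - 12) / -54
  L_3(u) = (u - 3)(u - 6)(u - 9) / 162
Then q(u) = 95/2·L_0(u) + 373·L_1(u) + 2603/2·L_2(u) + 3157·L_3(u).
Expanding and collecting terms gives q(u) = 2u³ - (5/2)u² + 5u + 1.
Check: q(6) = 373. ✓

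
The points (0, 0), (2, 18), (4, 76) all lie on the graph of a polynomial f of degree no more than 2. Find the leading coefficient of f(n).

5

Write f(n) = an^2 + bn + c. Substituting each data point gives a linear system:
  c = 0
  4a + 2b + c = 18
  16a + 4b + c = 76
Solving the system yields a = 5, b = -1, c = 0.
So f(n) = 5n² - n.
The leading coefficient is 5.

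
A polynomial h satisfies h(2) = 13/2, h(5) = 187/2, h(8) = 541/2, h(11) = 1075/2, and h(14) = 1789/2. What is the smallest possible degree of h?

Forward differences of the values at u = 2, 5, 8, 11, 14:
  h  : 13/2  187/2  541/2  1075/2  1789/2
  Δ  : 87  177  267  357
  Δ^2: 90  90  90
  Δ^3: 0  0
  Δ^4: 0
The second differences are constant (90) and nonzero, while all higher differences vanish, so the minimal degree is 2.

2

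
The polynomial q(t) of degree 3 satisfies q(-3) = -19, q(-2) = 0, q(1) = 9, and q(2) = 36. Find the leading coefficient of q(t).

Write q(t) = at^3 + bt^2 + ct + d. Substituting each data point gives a linear system:
  -27a + 9b - 3c + d = -19
  -8a + 4b - 2c + d = 0
  a + b + c + d = 9
  8a + 4b + 2c + d = 36
Solving the system yields a = 2, b = 4, c = 1, d = 2.
So q(t) = 2t³ + 4t² + t + 2.
The leading coefficient is 2.

2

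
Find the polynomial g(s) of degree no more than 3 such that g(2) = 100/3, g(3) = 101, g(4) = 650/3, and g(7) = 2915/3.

Using the Lagrange interpolation formula with nodes 2, 3, 4, 7:
  L_0(s) = (s - 3)(s - 4)(s - 7) / -10
  L_1(s) = (s - 2)(s - 4)(s - 7) / 4
  L_2(s) = (s - 2)(s - 3)(s - 7) / -6
  L_3(s) = (s - 2)(s - 3)(s - 4) / 60
Then g(s) = 100/3·L_0(s) + 101·L_1(s) + 650/3·L_2(s) + 2915/3·L_3(s).
Expanding and collecting terms gives g(s) = 2s^3 + 6s^2 - (1/3)s - 6.
Check: g(4) = 650/3. ✓

g(s) = 2s^3 + 6s^2 - (1/3)s - 6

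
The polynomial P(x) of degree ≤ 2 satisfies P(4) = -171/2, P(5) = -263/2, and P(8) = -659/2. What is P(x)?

Write P(x) = ax^2 + bx + c. Substituting each data point gives a linear system:
  16a + 4b + c = -171/2
  25a + 5b + c = -263/2
  64a + 8b + c = -659/2
Solving the system yields a = -5, b = -1, c = -3/2.
So P(x) = -5x² - x - 3/2.
Check: P(8) = -659/2. ✓

P(x) = -5x^2 - x - 3/2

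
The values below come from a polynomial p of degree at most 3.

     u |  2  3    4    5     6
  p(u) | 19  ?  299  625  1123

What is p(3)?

109

On equispaced nodes a degree-3 polynomial has vanishing fourth forward difference, so
  p(2) - 4·p(3) + 6·p(4) - 4·p(5) + p(6) = 0.
Substituting the known values and solving for p(3):
  -4·p(3) = -436
  p(3) = 109.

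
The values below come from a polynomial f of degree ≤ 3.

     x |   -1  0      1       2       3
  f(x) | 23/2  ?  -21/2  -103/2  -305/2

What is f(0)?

1/2

The 4 known points determine the degree-3 polynomial uniquely.
Write f(x) = ax^3 + bx^2 + cx + d. Substituting each data point gives a linear system:
  -a + b - c + d = 23/2
  a + b + c + d = -21/2
  8a + 4b + 2c + d = -103/2
  27a + 9b + 3c + d = -305/2
Solving the system yields a = -5, b = 0, c = -6, d = 1/2.
So f(x) = -5x^3 - 6x + 1/2.
Then f(0) = 1/2.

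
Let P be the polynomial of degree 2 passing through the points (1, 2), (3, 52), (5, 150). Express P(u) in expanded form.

P(u) = 6u^2 + u - 5

Write P(u) = au^2 + bu + c. Substituting each data point gives a linear system:
  a + b + c = 2
  9a + 3b + c = 52
  25a + 5b + c = 150
Solving the system yields a = 6, b = 1, c = -5.
So P(u) = 6u² + u - 5.
Check: P(1) = 2. ✓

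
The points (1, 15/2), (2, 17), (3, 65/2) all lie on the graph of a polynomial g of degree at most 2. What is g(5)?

Using the Lagrange interpolation formula with nodes 1, 2, 3:
  L_0(s) = (s - 2)(s - 3) / 2
  L_1(s) = (s - 1)(s - 3) / -1
  L_2(s) = (s - 1)(s - 2) / 2
Then g(s) = 15/2·L_0(s) + 17·L_1(s) + 65/2·L_2(s).
Expanding and collecting terms gives g(s) = 3s^2 + (1/2)s + 4.
Evaluating at s = 5: g(5) = 163/2.

163/2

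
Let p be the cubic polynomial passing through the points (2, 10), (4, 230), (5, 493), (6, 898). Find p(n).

Write p(n) = an^3 + bn^2 + cn + d. Substituting each data point gives a linear system:
  8a + 4b + 2c + d = 10
  64a + 16b + 4c + d = 230
  125a + 25b + 5c + d = 493
  216a + 36b + 6c + d = 898
Solving the system yields a = 5, b = -4, c = -6, d = -2.
So p(n) = 5n³ - 4n² - 6n - 2.
Check: p(6) = 898. ✓

p(n) = 5n^3 - 4n^2 - 6n - 2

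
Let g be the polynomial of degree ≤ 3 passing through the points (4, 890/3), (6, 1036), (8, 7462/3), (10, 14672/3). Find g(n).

Using the Lagrange interpolation formula with nodes 4, 6, 8, 10:
  L_0(n) = (n - 6)(n - 8)(n - 10) / -48
  L_1(n) = (n - 4)(n - 8)(n - 10) / 16
  L_2(n) = (n - 4)(n - 6)(n - 10) / -16
  L_3(n) = (n - 4)(n - 6)(n - 8) / 48
Then g(n) = 890/3·L_0(n) + 1036·L_1(n) + 7462/3·L_2(n) + 14672/3·L_3(n).
Expanding and collecting terms gives g(n) = 5n^3 - n^2 - (1/3)n - 6.
Check: g(4) = 890/3. ✓

g(n) = 5n^3 - n^2 - (1/3)n - 6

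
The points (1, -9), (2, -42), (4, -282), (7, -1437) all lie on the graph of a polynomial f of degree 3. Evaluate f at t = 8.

Using the Lagrange interpolation formula with nodes 1, 2, 4, 7:
  L_0(t) = (t - 2)(t - 4)(t - 7) / -18
  L_1(t) = (t - 1)(t - 4)(t - 7) / 10
  L_2(t) = (t - 1)(t - 2)(t - 7) / -18
  L_3(t) = (t - 1)(t - 2)(t - 4) / 90
Then f(t) = -9·L_0(t) - 42·L_1(t) - 282·L_2(t) - 1437·L_3(t).
Expanding and collecting terms gives f(t) = -4t³ - t² - 2t - 2.
Evaluating at t = 8: f(8) = -2130.

-2130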